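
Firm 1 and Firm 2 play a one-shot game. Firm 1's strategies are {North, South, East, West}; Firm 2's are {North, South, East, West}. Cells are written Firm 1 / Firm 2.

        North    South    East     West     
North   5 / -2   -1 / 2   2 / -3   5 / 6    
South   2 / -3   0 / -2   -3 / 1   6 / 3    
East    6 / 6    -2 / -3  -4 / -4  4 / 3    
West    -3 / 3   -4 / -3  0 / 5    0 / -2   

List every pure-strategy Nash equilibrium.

(South, West) and (East, North)

Find each player's best response to every opponent strategy; NE are the intersections.
Firm 1's best responses — vs North: East (payoff 6); vs South: South (payoff 0); vs East: North (payoff 2); vs West: South (payoff 6).
Firm 2's best responses — vs North: West (payoff 6); vs South: West (payoff 3); vs East: North (payoff 6); vs West: East (payoff 5).
Mutual best responses occur at (South, West) and (East, North); at each, neither player gains by switching.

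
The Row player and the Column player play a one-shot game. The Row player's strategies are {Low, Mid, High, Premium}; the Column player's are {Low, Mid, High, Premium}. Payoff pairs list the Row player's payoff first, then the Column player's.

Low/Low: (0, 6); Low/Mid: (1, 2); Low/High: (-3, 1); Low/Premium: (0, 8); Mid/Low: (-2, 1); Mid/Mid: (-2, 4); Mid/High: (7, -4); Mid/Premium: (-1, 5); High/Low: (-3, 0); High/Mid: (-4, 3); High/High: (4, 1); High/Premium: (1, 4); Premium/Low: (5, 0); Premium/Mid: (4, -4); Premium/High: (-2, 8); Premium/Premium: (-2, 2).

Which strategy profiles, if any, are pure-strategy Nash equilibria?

(High, Premium)

A profile is a Nash equilibrium when each player is best-responding to the other.
The Row player's best responses — vs Low: Premium (payoff 5); vs Mid: Premium (payoff 4); vs High: Mid (payoff 7); vs Premium: High (payoff 1).
The Column player's best responses — vs Low: Premium (payoff 8); vs Mid: Premium (payoff 5); vs High: Premium (payoff 4); vs Premium: High (payoff 8).
The only mutual best response is (High, Premium); neither player gains by switching there.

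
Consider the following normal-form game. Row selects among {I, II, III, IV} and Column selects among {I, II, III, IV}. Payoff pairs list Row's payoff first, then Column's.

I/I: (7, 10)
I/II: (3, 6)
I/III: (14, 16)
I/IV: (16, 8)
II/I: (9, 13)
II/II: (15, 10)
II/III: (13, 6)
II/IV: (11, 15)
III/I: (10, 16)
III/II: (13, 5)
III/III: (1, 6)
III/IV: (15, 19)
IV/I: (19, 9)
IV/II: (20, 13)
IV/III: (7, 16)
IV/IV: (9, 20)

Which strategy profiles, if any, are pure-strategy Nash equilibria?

Check mutual best responses: a cell is a NE iff neither player can gain by unilaterally deviating.
Row's best responses — vs I: IV (payoff 19); vs II: IV (payoff 20); vs III: I (payoff 14); vs IV: I (payoff 16).
Column's best responses — vs I: III (payoff 16); vs II: IV (payoff 15); vs III: IV (payoff 19); vs IV: IV (payoff 20).
The only mutual best response is (I, III); neither player gains by switching there.

(I, III)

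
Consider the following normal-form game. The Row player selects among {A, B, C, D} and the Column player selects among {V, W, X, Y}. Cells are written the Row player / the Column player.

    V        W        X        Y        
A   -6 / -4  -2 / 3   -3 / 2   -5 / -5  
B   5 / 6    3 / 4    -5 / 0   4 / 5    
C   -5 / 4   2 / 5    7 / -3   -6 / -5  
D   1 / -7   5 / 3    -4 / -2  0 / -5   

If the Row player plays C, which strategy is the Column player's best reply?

W

With the Row player fixed at C, the Column player's payoffs are: V → 4, W → 5, X → -3, Y → -5.
The maximum is 5, achieved by W.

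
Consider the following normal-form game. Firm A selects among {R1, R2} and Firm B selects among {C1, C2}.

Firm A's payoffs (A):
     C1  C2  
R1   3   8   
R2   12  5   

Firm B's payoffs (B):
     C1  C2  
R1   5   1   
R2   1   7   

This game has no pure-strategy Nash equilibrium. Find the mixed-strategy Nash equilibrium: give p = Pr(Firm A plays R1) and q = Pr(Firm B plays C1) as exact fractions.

Each player's mixing probability is pinned down by making the *other* player indifferent.
Firm B indifferent between C1 and C2: p·5 + (1−p)·1 = p·1 + (1−p)·7 ⟹ 1 + 4p = 7 + (-6)p ⟹ p = 3/5.
Firm A indifferent between R1 and R2: q·3 + (1−q)·8 = q·12 + (1−q)·5 ⟹ 8 + (-5)q = 5 + 7q ⟹ q = 1/4.

p = 3/5, q = 1/4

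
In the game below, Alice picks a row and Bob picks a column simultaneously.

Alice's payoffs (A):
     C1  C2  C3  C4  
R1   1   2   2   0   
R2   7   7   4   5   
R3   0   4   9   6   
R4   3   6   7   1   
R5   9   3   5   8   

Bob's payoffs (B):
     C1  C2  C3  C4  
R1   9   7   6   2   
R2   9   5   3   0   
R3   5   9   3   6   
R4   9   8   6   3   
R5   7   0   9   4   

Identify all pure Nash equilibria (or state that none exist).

A profile is a Nash equilibrium when each player is best-responding to the other.
Alice's best responses — vs C1: R5 (payoff 9); vs C2: R2 (payoff 7); vs C3: R3 (payoff 9); vs C4: R5 (payoff 8).
Bob's best responses — vs R1: C1 (payoff 9); vs R2: C1 (payoff 9); vs R3: C2 (payoff 9); vs R4: C1 (payoff 9); vs R5: C3 (payoff 9).
No cell has both players best-responding. For instance, Alice's best reply to C2 is R2, but against R2 Bob prefers C1 over C2.

No pure-strategy Nash equilibrium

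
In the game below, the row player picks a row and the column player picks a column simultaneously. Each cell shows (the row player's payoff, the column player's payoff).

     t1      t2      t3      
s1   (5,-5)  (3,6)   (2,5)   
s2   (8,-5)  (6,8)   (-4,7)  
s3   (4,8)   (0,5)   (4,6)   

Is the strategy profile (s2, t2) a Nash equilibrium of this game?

Holding the column player at t2: the row player gets 6 from s2, versus 3 from s1, 0 from s3. No profitable deviation for the row player.
Holding the row player at s2: the column player gets 8 from t2, versus -5 from t1, 7 from t3. No profitable deviation for the column player either.

Yes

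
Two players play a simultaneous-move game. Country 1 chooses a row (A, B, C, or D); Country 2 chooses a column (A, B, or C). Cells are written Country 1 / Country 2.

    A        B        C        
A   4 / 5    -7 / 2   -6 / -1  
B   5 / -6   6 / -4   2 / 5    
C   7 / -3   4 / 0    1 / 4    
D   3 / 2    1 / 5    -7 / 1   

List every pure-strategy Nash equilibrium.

A profile is a Nash equilibrium when each player is best-responding to the other.
Country 1's best responses — vs A: C (payoff 7); vs B: B (payoff 6); vs C: B (payoff 2).
Country 2's best responses — vs A: A (payoff 5); vs B: C (payoff 5); vs C: C (payoff 4); vs D: B (payoff 5).
The only mutual best response is (B, C); neither player gains by switching there.

(B, C)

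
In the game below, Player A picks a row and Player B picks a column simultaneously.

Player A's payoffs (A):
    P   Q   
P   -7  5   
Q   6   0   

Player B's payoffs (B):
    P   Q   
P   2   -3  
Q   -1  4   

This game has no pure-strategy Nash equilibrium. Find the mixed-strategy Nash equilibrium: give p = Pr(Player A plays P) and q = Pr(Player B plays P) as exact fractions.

p = 1/2, q = 5/18

Each player's mixing probability is pinned down by making the *other* player indifferent.
Player B indifferent between P and Q: p·2 + (1−p)·(-1) = p·(-3) + (1−p)·4 ⟹ (-1) + 3p = 4 + (-7)p ⟹ p = 1/2.
Player A indifferent between P and Q: q·(-7) + (1−q)·5 = q·6 + (1−q)·0 ⟹ 5 + (-12)q = 0 + 6q ⟹ q = 5/18.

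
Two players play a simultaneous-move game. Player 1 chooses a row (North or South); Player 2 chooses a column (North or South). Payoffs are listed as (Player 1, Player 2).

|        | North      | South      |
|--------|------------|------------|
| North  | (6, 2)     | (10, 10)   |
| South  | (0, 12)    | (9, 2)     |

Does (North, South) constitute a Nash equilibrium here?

Yes

Holding Player 2 at South: Player 1 gets 10 from North, versus 9 from South. No profitable deviation for Player 1.
Holding Player 1 at North: Player 2 gets 10 from South, versus 2 from North. No profitable deviation for Player 2 either.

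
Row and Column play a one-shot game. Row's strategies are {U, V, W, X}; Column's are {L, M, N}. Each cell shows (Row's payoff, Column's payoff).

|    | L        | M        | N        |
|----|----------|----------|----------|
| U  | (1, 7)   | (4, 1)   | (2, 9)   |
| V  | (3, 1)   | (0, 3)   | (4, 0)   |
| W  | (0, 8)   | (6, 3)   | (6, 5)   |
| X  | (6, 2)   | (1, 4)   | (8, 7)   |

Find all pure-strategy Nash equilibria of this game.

Check mutual best responses: a cell is a NE iff neither player can gain by unilaterally deviating.
Row's best responses — vs L: X (payoff 6); vs M: W (payoff 6); vs N: X (payoff 8).
Column's best responses — vs U: N (payoff 9); vs V: M (payoff 3); vs W: L (payoff 8); vs X: N (payoff 7).
The only mutual best response is (X, N); neither player gains by switching there.

(X, N)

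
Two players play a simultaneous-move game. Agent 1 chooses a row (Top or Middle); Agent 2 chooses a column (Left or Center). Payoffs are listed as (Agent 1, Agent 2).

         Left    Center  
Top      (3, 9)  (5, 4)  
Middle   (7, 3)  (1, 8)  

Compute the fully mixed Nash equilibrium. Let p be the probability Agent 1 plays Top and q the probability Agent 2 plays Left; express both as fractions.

Each player's mixing probability is pinned down by making the *other* player indifferent.
Agent 2 indifferent between Left and Center: p·9 + (1−p)·3 = p·4 + (1−p)·8 ⟹ 3 + 6p = 8 + (-4)p ⟹ p = 1/2.
Agent 1 indifferent between Top and Middle: q·3 + (1−q)·5 = q·7 + (1−q)·1 ⟹ 5 + (-2)q = 1 + 6q ⟹ q = 1/2.

p = 1/2, q = 1/2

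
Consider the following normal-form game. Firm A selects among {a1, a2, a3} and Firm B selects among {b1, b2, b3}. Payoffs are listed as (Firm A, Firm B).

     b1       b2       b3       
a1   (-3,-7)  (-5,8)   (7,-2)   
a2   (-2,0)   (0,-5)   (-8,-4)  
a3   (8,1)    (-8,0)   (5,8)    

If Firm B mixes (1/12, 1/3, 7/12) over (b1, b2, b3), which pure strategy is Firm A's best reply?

a1

Firm A's best reply maximizes expected payoff against the mix.
a1: (1/12)·(-3) + (1/3)·(-5) + (7/12)·7 = 13/6
a2: (1/12)·(-2) + (1/3)·0 + (7/12)·(-8) = -29/6
a3: (1/12)·8 + (1/3)·(-8) + (7/12)·5 = 11/12
Highest expected payoff is 13/6, from a1.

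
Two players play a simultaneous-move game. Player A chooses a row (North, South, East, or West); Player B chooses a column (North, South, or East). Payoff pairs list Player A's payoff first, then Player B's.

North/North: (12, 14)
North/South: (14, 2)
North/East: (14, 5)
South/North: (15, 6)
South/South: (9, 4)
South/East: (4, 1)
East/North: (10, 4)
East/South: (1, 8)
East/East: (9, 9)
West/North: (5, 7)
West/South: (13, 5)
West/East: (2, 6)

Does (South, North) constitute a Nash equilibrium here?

Holding Player B at North: Player A gets 15 from South, versus 12 from North, 10 from East, 5 from West. No profitable deviation for Player A.
Holding Player A at South: Player B gets 6 from North, versus 4 from South, 1 from East. No profitable deviation for Player B either.

Yes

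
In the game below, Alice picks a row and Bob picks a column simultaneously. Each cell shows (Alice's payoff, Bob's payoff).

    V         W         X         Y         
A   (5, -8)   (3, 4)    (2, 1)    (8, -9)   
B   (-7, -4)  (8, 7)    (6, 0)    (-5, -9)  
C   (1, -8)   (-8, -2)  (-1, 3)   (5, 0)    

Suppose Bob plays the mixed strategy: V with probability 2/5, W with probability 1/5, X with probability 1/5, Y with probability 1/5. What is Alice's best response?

A

Compute Alice's expected payoff from each pure strategy against the given mix.
A: (2/5)·5 + (1/5)·3 + (1/5)·2 + (1/5)·8 = 23/5
B: (2/5)·(-7) + (1/5)·8 + (1/5)·6 + (1/5)·(-5) = -1
C: (2/5)·1 + (1/5)·(-8) + (1/5)·(-1) + (1/5)·5 = -2/5
Highest expected payoff is 23/5, from A.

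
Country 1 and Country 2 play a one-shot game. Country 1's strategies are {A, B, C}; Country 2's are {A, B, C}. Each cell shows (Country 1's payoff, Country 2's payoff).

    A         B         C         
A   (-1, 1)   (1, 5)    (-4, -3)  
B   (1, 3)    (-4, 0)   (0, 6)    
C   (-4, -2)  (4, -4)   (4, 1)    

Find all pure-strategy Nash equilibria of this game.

Check mutual best responses: a cell is a NE iff neither player can gain by unilaterally deviating.
Country 1's best responses — vs A: B (payoff 1); vs B: C (payoff 4); vs C: C (payoff 4).
Country 2's best responses — vs A: B (payoff 5); vs B: C (payoff 6); vs C: C (payoff 1).
The only mutual best response is (C, C); neither player gains by switching there.

(C, C)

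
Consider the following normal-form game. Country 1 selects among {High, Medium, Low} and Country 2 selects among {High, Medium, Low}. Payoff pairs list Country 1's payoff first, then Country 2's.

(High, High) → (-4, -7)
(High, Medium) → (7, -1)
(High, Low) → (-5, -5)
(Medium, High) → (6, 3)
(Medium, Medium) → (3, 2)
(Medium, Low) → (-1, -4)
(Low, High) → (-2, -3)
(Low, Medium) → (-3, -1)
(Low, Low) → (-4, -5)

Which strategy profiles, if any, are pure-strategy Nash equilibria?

(High, Medium) and (Medium, High)

A profile is a Nash equilibrium when each player is best-responding to the other.
Country 1's best responses — vs High: Medium (payoff 6); vs Medium: High (payoff 7); vs Low: Medium (payoff -1).
Country 2's best responses — vs High: Medium (payoff -1); vs Medium: High (payoff 3); vs Low: Medium (payoff -1).
Mutual best responses occur at (High, Medium) and (Medium, High); at each, neither player gains by switching.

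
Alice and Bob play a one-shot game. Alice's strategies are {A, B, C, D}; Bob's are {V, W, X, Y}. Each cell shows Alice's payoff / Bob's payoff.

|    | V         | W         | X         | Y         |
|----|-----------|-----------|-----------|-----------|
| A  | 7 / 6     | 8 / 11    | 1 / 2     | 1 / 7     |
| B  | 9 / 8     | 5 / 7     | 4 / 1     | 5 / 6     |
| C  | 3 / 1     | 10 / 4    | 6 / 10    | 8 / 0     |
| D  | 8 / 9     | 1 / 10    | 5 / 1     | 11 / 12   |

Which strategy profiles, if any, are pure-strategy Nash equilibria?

(B, V), (C, X), and (D, Y)

Find each player's best response to every opponent strategy; NE are the intersections.
Alice's best responses — vs V: B (payoff 9); vs W: C (payoff 10); vs X: C (payoff 6); vs Y: D (payoff 11).
Bob's best responses — vs A: W (payoff 11); vs B: V (payoff 8); vs C: X (payoff 10); vs D: Y (payoff 12).
Mutual best responses occur at (B, V), (C, X), and (D, Y); at each, neither player gains by switching.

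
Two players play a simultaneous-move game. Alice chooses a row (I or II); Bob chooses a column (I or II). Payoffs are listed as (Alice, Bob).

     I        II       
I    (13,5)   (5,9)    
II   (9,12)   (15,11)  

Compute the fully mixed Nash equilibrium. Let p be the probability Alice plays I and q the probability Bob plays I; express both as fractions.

p = 1/5, q = 5/7

In a mixed NE each player is indifferent between their pure strategies, so the opponent's mix sets the indifference.
Bob indifferent between I and II: p·5 + (1−p)·12 = p·9 + (1−p)·11 ⟹ 12 + (-7)p = 11 + (-2)p ⟹ p = 1/5.
Alice indifferent between I and II: q·13 + (1−q)·5 = q·9 + (1−q)·15 ⟹ 5 + 8q = 15 + (-6)q ⟹ q = 5/7.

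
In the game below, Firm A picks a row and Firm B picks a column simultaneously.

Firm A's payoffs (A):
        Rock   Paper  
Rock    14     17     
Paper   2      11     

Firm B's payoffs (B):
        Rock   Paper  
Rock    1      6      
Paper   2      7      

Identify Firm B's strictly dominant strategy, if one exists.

Paper

Check whether one of Firm B's strategies beats all alternatives regardless of what the opponent does.
Paper strictly dominates: vs Rock: 6 > 1; vs Paper: 7 > 2.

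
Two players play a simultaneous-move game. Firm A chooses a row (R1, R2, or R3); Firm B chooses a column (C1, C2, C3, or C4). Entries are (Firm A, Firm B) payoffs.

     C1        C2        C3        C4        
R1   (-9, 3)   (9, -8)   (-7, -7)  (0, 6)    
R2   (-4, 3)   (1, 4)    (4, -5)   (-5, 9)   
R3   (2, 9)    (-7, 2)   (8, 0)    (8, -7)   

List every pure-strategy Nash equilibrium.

Check mutual best responses: a cell is a NE iff neither player can gain by unilaterally deviating.
Firm A's best responses — vs C1: R3 (payoff 2); vs C2: R1 (payoff 9); vs C3: R3 (payoff 8); vs C4: R3 (payoff 8).
Firm B's best responses — vs R1: C4 (payoff 6); vs R2: C4 (payoff 9); vs R3: C1 (payoff 9).
The only mutual best response is (R3, C1); neither player gains by switching there.

(R3, C1)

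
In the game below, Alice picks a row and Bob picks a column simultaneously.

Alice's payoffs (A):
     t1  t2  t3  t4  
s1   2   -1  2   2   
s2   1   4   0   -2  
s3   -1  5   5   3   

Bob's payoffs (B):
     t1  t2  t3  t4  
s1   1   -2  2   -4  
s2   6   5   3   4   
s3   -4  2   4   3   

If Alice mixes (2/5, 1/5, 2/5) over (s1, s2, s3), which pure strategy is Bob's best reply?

Bob's best reply maximizes expected payoff against the mix.
t1: (2/5)·1 + (1/5)·6 + (2/5)·(-4) = 0
t2: (2/5)·(-2) + (1/5)·5 + (2/5)·2 = 1
t3: (2/5)·2 + (1/5)·3 + (2/5)·4 = 3
t4: (2/5)·(-4) + (1/5)·4 + (2/5)·3 = 2/5
Highest expected payoff is 3, from t3.

t3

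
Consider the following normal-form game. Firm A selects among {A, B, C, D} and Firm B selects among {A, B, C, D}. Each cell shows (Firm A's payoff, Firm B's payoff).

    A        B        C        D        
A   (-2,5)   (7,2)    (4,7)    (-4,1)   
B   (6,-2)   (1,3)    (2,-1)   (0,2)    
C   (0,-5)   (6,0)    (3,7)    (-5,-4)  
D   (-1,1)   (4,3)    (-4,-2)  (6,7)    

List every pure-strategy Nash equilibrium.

Find each player's best response to every opponent strategy; NE are the intersections.
Firm A's best responses — vs A: B (payoff 6); vs B: A (payoff 7); vs C: A (payoff 4); vs D: D (payoff 6).
Firm B's best responses — vs A: C (payoff 7); vs B: B (payoff 3); vs C: C (payoff 7); vs D: D (payoff 7).
Mutual best responses occur at (A, C) and (D, D); at each, neither player gains by switching.

(A, C) and (D, D)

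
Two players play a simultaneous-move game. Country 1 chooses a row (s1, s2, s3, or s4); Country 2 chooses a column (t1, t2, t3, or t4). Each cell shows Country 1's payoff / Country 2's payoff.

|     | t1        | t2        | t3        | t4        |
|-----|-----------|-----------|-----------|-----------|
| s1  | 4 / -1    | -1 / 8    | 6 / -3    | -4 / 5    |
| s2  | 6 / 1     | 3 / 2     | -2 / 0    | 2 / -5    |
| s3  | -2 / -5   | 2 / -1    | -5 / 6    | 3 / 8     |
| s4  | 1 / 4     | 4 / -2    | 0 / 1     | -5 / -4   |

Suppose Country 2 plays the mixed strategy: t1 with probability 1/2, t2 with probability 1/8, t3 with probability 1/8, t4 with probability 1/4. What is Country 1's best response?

Compute Country 1's expected payoff from each pure strategy against the given mix.
s1: (1/2)·4 + (1/8)·(-1) + (1/8)·6 + (1/4)·(-4) = 13/8
s2: (1/2)·6 + (1/8)·3 + (1/8)·(-2) + (1/4)·2 = 29/8
s3: (1/2)·(-2) + (1/8)·2 + (1/8)·(-5) + (1/4)·3 = -5/8
s4: (1/2)·1 + (1/8)·4 + (1/8)·0 + (1/4)·(-5) = -1/4
Highest expected payoff is 29/8, from s2.

s2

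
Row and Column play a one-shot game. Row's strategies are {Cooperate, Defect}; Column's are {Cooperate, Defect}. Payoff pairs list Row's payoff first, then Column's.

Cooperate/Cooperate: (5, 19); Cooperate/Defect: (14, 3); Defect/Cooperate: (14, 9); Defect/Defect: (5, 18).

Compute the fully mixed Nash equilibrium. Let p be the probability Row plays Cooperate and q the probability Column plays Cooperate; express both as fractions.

p = 9/25, q = 1/2

Each player's mixing probability is pinned down by making the *other* player indifferent.
Column indifferent between Cooperate and Defect: p·19 + (1−p)·9 = p·3 + (1−p)·18 ⟹ 9 + 10p = 18 + (-15)p ⟹ p = 9/25.
Row indifferent between Cooperate and Defect: q·5 + (1−q)·14 = q·14 + (1−q)·5 ⟹ 14 + (-9)q = 5 + 9q ⟹ q = 1/2.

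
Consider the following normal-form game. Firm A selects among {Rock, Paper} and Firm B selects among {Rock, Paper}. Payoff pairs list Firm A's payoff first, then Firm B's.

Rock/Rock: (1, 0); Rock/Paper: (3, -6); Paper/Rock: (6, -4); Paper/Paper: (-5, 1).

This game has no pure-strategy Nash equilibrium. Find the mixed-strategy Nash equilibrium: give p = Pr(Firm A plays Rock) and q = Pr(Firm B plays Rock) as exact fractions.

In a mixed NE each player is indifferent between their pure strategies, so the opponent's mix sets the indifference.
Firm B indifferent between Rock and Paper: p·0 + (1−p)·(-4) = p·(-6) + (1−p)·1 ⟹ (-4) + 4p = 1 + (-7)p ⟹ p = 5/11.
Firm A indifferent between Rock and Paper: q·1 + (1−q)·3 = q·6 + (1−q)·(-5) ⟹ 3 + (-2)q = (-5) + 11q ⟹ q = 8/13.

p = 5/11, q = 8/13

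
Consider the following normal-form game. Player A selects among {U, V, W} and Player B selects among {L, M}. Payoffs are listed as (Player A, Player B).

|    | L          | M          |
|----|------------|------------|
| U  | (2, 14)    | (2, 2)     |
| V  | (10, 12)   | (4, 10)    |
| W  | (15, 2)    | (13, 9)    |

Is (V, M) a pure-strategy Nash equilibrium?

Holding Player B at M: Player A gets 4 from V but could get 13 by switching to W. Player A has a profitable deviation.

No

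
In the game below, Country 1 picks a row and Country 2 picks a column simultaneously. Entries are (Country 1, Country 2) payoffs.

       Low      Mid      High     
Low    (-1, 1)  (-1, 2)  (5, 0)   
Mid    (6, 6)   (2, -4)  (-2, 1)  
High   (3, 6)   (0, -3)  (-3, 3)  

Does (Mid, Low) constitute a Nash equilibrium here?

Holding Country 2 at Low: Country 1 gets 6 from Mid, versus -1 from Low, 3 from High. No profitable deviation for Country 1.
Holding Country 1 at Mid: Country 2 gets 6 from Low, versus -4 from Mid, 1 from High. No profitable deviation for Country 2 either.

Yes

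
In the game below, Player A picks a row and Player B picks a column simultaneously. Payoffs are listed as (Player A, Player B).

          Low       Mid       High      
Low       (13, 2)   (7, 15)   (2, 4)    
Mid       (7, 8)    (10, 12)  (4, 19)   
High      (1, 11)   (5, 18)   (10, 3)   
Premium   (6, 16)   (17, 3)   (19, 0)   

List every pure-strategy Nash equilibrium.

There is no pure-strategy Nash equilibrium

A profile is a Nash equilibrium when each player is best-responding to the other.
Player A's best responses — vs Low: Low (payoff 13); vs Mid: Premium (payoff 17); vs High: Premium (payoff 19).
Player B's best responses — vs Low: Mid (payoff 15); vs Mid: High (payoff 19); vs High: Mid (payoff 18); vs Premium: Low (payoff 16).
No cell has both players best-responding. For instance, Player A's best reply to Mid is Premium, but against Premium Player B prefers Low over Mid.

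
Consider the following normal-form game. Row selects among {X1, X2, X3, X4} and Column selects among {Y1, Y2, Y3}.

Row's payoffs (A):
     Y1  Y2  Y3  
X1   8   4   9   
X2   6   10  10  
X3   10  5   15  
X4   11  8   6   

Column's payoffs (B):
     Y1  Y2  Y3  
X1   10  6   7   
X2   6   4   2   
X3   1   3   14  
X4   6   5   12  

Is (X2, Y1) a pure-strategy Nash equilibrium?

Holding Column at Y1: Row gets 6 from X2 but could get 11 by switching to X4. Row has a profitable deviation.

No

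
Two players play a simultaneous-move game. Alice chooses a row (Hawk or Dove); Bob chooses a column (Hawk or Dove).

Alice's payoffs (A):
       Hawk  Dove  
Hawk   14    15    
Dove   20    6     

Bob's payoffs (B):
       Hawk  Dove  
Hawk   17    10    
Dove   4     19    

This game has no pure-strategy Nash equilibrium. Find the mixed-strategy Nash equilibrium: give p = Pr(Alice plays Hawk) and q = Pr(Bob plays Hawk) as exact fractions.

p = 15/22, q = 3/5

In a mixed NE each player is indifferent between their pure strategies, so the opponent's mix sets the indifference.
Bob indifferent between Hawk and Dove: p·17 + (1−p)·4 = p·10 + (1−p)·19 ⟹ 4 + 13p = 19 + (-9)p ⟹ p = 15/22.
Alice indifferent between Hawk and Dove: q·14 + (1−q)·15 = q·20 + (1−q)·6 ⟹ 15 + (-1)q = 6 + 14q ⟹ q = 3/5.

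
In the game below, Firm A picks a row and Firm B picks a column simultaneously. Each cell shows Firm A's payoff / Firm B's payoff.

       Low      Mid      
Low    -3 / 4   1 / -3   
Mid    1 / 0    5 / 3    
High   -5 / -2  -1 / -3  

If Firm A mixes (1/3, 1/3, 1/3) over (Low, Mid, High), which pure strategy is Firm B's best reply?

Compute Firm B's expected payoff from each pure strategy against the given mix.
Low: (1/3)·4 + (1/3)·0 + (1/3)·(-2) = 2/3
Mid: (1/3)·(-3) + (1/3)·3 + (1/3)·(-3) = -1
Highest expected payoff is 2/3, from Low.

Low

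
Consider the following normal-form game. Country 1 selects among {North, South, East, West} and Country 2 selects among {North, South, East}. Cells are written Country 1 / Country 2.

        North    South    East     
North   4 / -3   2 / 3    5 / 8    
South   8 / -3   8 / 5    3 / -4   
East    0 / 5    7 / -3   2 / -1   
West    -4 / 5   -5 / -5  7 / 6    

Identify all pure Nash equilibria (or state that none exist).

A profile is a Nash equilibrium when each player is best-responding to the other.
Country 1's best responses — vs North: South (payoff 8); vs South: South (payoff 8); vs East: West (payoff 7).
Country 2's best responses — vs North: East (payoff 8); vs South: South (payoff 5); vs East: North (payoff 5); vs West: East (payoff 6).
Mutual best responses occur at (South, South) and (West, East); at each, neither player gains by switching.

(South, South) and (West, East)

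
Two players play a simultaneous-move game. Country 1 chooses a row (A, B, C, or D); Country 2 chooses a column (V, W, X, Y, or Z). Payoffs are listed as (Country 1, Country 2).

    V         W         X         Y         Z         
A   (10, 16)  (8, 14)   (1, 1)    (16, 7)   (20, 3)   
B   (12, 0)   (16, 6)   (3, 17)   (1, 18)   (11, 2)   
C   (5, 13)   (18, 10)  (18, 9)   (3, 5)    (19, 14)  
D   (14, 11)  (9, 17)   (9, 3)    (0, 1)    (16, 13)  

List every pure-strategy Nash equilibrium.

There is no pure-strategy Nash equilibrium

Check mutual best responses: a cell is a NE iff neither player can gain by unilaterally deviating.
Country 1's best responses — vs V: D (payoff 14); vs W: C (payoff 18); vs X: C (payoff 18); vs Y: A (payoff 16); vs Z: A (payoff 20).
Country 2's best responses — vs A: V (payoff 16); vs B: Y (payoff 18); vs C: Z (payoff 14); vs D: W (payoff 17).
No cell has both players best-responding. For instance, Country 1's best reply to X is C, but against C Country 2 prefers Z over X.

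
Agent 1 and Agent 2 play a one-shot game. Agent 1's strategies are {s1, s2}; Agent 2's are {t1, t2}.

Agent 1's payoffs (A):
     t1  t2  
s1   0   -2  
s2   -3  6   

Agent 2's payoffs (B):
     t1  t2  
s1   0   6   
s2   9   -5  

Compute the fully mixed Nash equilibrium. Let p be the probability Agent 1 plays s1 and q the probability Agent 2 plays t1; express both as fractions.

p = 7/10, q = 8/11

Each player's mixing probability is pinned down by making the *other* player indifferent.
Agent 2 indifferent between t1 and t2: p·0 + (1−p)·9 = p·6 + (1−p)·(-5) ⟹ 9 + (-9)p = (-5) + 11p ⟹ p = 7/10.
Agent 1 indifferent between s1 and s2: q·0 + (1−q)·(-2) = q·(-3) + (1−q)·6 ⟹ (-2) + 2q = 6 + (-9)q ⟹ q = 8/11.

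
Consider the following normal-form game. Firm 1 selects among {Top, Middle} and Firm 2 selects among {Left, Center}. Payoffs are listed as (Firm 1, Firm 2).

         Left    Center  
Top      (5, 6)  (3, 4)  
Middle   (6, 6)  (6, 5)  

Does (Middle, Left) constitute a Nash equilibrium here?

Yes

Holding Firm 2 at Left: Firm 1 gets 6 from Middle, versus 5 from Top. No profitable deviation for Firm 1.
Holding Firm 1 at Middle: Firm 2 gets 6 from Left, versus 5 from Center. No profitable deviation for Firm 2 either.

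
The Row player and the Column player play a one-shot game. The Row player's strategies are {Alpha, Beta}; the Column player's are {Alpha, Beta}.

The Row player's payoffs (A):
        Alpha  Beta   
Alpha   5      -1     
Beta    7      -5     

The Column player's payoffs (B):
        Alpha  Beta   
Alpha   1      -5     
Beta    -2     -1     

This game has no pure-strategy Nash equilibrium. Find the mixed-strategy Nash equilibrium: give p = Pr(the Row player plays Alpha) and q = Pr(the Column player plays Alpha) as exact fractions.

p = 1/7, q = 2/3

Each player's mixing probability is pinned down by making the *other* player indifferent.
The Column player indifferent between Alpha and Beta: p·1 + (1−p)·(-2) = p·(-5) + (1−p)·(-1) ⟹ (-2) + 3p = (-1) + (-4)p ⟹ p = 1/7.
The Row player indifferent between Alpha and Beta: q·5 + (1−q)·(-1) = q·7 + (1−q)·(-5) ⟹ (-1) + 6q = (-5) + 12q ⟹ q = 2/3.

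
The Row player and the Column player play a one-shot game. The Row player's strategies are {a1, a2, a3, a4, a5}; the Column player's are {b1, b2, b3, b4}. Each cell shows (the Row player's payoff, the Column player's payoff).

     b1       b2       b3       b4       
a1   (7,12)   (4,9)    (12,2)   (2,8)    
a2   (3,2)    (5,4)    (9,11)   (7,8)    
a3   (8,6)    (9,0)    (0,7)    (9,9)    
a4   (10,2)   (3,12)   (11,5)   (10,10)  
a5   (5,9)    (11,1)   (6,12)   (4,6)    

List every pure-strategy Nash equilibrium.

No pure-strategy Nash equilibrium

Find each player's best response to every opponent strategy; NE are the intersections.
The Row player's best responses — vs b1: a4 (payoff 10); vs b2: a5 (payoff 11); vs b3: a1 (payoff 12); vs b4: a4 (payoff 10).
The Column player's best responses — vs a1: b1 (payoff 12); vs a2: b3 (payoff 11); vs a3: b4 (payoff 9); vs a4: b2 (payoff 12); vs a5: b3 (payoff 12).
No cell has both players best-responding. For instance, the Row player's best reply to b2 is a5, but against a5 the Column player prefers b3 over b2.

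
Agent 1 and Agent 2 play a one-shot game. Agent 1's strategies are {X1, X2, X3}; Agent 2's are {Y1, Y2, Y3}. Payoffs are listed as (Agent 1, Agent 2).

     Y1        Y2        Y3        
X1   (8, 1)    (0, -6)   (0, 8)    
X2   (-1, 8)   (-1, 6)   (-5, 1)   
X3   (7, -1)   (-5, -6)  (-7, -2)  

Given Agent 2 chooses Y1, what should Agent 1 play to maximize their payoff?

With Agent 2 fixed at Y1, Agent 1's payoffs are: X1 → 8, X2 → -1, X3 → 7.
The maximum is 8, achieved by X1.

X1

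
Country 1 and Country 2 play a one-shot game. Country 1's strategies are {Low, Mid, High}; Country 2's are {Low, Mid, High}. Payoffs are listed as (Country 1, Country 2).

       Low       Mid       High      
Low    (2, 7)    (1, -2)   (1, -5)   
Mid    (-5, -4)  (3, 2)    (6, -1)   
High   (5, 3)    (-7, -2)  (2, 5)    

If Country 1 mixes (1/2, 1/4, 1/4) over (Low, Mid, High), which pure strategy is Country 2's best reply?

Low

Compute Country 2's expected payoff from each pure strategy against the given mix.
Low: (1/2)·7 + (1/4)·(-4) + (1/4)·3 = 13/4
Mid: (1/2)·(-2) + (1/4)·2 + (1/4)·(-2) = -1
High: (1/2)·(-5) + (1/4)·(-1) + (1/4)·5 = -3/2
Highest expected payoff is 13/4, from Low.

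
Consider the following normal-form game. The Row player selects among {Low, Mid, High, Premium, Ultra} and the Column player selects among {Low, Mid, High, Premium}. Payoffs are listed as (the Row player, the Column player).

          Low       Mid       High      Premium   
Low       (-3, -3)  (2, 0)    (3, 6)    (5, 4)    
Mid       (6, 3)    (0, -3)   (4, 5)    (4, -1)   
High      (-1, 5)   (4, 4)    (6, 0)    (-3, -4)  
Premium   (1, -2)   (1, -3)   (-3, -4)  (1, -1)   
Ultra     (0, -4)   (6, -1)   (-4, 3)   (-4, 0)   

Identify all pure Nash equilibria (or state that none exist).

A profile is a Nash equilibrium when each player is best-responding to the other.
The Row player's best responses — vs Low: Mid (payoff 6); vs Mid: Ultra (payoff 6); vs High: High (payoff 6); vs Premium: Low (payoff 5).
The Column player's best responses — vs Low: High (payoff 6); vs Mid: High (payoff 5); vs High: Low (payoff 5); vs Premium: Premium (payoff -1); vs Ultra: High (payoff 3).
No cell has both players best-responding. For instance, the Row player's best reply to Low is Mid, but against Mid the Column player prefers High over Low.

No pure-strategy Nash equilibrium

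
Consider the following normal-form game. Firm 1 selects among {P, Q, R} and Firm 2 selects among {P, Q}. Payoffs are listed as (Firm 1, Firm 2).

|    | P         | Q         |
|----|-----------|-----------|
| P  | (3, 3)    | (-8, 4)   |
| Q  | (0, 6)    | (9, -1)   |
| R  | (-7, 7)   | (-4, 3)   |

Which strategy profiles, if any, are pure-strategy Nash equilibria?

No pure-strategy Nash equilibrium

A profile is a Nash equilibrium when each player is best-responding to the other.
Firm 1's best responses — vs P: P (payoff 3); vs Q: Q (payoff 9).
Firm 2's best responses — vs P: Q (payoff 4); vs Q: P (payoff 6); vs R: P (payoff 7).
No cell has both players best-responding. For instance, Firm 1's best reply to P is P, but against P Firm 2 prefers Q over P.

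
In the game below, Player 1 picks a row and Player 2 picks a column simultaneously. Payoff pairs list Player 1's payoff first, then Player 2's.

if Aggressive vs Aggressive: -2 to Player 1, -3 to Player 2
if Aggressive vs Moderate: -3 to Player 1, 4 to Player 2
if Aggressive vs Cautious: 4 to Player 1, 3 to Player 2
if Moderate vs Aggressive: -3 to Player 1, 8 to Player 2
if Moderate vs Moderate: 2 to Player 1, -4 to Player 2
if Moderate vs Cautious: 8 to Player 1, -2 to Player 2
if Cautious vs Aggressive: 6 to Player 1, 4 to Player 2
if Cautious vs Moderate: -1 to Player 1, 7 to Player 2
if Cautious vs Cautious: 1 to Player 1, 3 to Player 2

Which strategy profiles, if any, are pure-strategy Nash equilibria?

No pure-strategy Nash equilibrium

Find each player's best response to every opponent strategy; NE are the intersections.
Player 1's best responses — vs Aggressive: Cautious (payoff 6); vs Moderate: Moderate (payoff 2); vs Cautious: Moderate (payoff 8).
Player 2's best responses — vs Aggressive: Moderate (payoff 4); vs Moderate: Aggressive (payoff 8); vs Cautious: Moderate (payoff 7).
No cell has both players best-responding. For instance, Player 1's best reply to Cautious is Moderate, but against Moderate Player 2 prefers Aggressive over Cautious.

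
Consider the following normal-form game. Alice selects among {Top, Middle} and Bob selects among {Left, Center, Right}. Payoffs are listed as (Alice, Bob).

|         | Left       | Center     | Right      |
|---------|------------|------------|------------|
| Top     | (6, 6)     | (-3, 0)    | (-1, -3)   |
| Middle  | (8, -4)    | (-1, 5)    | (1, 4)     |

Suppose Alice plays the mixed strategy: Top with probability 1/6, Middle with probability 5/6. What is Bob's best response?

Center

Compute Bob's expected payoff from each pure strategy against the given mix.
Left: (1/6)·6 + (5/6)·(-4) = -7/3
Center: (1/6)·0 + (5/6)·5 = 25/6
Right: (1/6)·(-3) + (5/6)·4 = 17/6
Highest expected payoff is 25/6, from Center.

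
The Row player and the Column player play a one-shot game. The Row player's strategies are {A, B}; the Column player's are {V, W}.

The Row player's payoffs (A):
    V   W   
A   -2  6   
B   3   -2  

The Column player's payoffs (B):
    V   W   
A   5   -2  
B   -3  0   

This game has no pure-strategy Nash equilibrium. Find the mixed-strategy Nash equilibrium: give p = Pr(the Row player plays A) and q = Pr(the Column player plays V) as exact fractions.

p = 3/10, q = 8/13

Each player's mixing probability is pinned down by making the *other* player indifferent.
The Column player indifferent between V and W: p·5 + (1−p)·(-3) = p·(-2) + (1−p)·0 ⟹ (-3) + 8p = 0 + (-2)p ⟹ p = 3/10.
The Row player indifferent between A and B: q·(-2) + (1−q)·6 = q·3 + (1−q)·(-2) ⟹ 6 + (-8)q = (-2) + 5q ⟹ q = 8/13.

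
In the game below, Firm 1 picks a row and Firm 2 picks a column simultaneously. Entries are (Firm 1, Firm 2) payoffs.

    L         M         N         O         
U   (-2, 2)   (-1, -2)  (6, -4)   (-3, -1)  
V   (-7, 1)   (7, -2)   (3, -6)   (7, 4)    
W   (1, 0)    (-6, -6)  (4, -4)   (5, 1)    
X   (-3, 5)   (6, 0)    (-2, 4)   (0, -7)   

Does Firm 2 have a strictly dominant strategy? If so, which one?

A strategy is strictly dominant if it gives Firm 2 a strictly higher payoff than every other strategy, against every choice by the opponent.
L is not dominant: against V, O gives 4 > 1.
M is not dominant: against U, L gives 2 > -2.
N is not dominant: against U, L gives 2 > -4.
O is not dominant: against U, L gives 2 > -1.
No single strategy is best against every opponent action.

No strictly dominant strategy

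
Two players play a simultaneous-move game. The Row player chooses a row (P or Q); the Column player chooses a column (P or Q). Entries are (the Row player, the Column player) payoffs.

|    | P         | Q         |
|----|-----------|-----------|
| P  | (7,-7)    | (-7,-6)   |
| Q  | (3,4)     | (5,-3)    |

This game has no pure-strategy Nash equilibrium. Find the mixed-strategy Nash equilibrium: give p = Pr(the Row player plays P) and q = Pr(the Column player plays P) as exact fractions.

Each player's mixing probability is pinned down by making the *other* player indifferent.
The Column player indifferent between P and Q: p·(-7) + (1−p)·4 = p·(-6) + (1−p)·(-3) ⟹ 4 + (-11)p = (-3) + (-3)p ⟹ p = 7/8.
The Row player indifferent between P and Q: q·7 + (1−q)·(-7) = q·3 + (1−q)·5 ⟹ (-7) + 14q = 5 + (-2)q ⟹ q = 3/4.

p = 7/8, q = 3/4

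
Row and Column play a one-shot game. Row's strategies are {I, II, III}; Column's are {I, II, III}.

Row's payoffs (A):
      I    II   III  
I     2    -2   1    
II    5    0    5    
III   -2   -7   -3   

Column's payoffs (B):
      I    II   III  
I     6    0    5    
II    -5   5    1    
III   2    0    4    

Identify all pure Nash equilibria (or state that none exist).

(II, II)

Find each player's best response to every opponent strategy; NE are the intersections.
Row's best responses — vs I: II (payoff 5); vs II: II (payoff 0); vs III: II (payoff 5).
Column's best responses — vs I: I (payoff 6); vs II: II (payoff 5); vs III: III (payoff 4).
The only mutual best response is (II, II); neither player gains by switching there.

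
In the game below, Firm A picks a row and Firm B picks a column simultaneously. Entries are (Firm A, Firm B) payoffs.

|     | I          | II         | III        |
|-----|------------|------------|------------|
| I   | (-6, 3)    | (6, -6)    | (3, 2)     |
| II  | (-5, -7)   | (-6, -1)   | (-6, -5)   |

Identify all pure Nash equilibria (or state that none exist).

No pure-strategy Nash equilibrium

Check mutual best responses: a cell is a NE iff neither player can gain by unilaterally deviating.
Firm A's best responses — vs I: II (payoff -5); vs II: I (payoff 6); vs III: I (payoff 3).
Firm B's best responses — vs I: I (payoff 3); vs II: II (payoff -1).
No cell has both players best-responding. For instance, Firm A's best reply to I is II, but against II Firm B prefers II over I.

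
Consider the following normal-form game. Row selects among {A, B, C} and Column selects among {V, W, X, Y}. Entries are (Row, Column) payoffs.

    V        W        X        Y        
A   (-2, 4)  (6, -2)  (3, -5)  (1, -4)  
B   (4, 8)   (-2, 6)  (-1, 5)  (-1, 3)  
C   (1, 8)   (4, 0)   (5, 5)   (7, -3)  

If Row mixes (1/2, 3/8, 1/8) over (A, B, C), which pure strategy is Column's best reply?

V

Column's best reply maximizes expected payoff against the mix.
V: (1/2)·4 + (3/8)·8 + (1/8)·8 = 6
W: (1/2)·(-2) + (3/8)·6 + (1/8)·0 = 5/4
X: (1/2)·(-5) + (3/8)·5 + (1/8)·5 = 0
Y: (1/2)·(-4) + (3/8)·3 + (1/8)·(-3) = -5/4
Highest expected payoff is 6, from V.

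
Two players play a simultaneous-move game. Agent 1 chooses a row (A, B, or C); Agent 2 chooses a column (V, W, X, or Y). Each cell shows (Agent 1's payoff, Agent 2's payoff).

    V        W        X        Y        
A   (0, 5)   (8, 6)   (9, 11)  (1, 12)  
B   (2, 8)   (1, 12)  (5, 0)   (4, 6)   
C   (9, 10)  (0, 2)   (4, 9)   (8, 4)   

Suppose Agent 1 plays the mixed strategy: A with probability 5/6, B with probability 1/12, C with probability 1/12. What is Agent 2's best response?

Y

Agent 2's best reply maximizes expected payoff against the mix.
V: (5/6)·5 + (1/12)·8 + (1/12)·10 = 17/3
W: (5/6)·6 + (1/12)·12 + (1/12)·2 = 37/6
X: (5/6)·11 + (1/12)·0 + (1/12)·9 = 119/12
Y: (5/6)·12 + (1/12)·6 + (1/12)·4 = 65/6
Highest expected payoff is 65/6, from Y.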